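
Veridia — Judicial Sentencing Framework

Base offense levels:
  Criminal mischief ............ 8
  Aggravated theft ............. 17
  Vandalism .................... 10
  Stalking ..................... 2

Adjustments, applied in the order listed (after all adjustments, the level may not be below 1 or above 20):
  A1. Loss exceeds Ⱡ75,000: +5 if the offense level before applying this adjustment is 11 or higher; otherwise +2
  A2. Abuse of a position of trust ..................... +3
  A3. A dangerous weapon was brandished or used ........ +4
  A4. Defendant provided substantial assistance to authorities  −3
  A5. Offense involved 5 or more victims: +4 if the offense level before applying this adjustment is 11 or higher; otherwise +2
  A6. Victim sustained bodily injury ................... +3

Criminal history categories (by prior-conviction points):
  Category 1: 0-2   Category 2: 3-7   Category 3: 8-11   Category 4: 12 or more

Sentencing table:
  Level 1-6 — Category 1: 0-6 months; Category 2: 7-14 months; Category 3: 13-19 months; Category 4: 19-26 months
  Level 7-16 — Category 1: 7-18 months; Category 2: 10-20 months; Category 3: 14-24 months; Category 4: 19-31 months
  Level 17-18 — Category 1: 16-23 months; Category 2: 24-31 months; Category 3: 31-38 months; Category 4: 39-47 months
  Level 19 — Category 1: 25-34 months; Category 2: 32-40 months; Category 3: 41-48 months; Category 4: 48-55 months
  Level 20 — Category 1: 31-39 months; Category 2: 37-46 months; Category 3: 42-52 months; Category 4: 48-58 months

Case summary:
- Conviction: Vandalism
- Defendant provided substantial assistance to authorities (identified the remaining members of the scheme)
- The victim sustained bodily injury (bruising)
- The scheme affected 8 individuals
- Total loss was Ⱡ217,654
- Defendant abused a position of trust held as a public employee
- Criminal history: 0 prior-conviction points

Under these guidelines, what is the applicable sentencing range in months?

25-34 months

Base offense level for vandalism: 10.
A1 applies (level before this adjustment is 10 < 11, so +2): 10 + 2 = 12.
A2 applies: 12 + 3 = 15.
A3 does not apply.
A4 applies: 15 − 3 = 12.
A5 applies (level before this adjustment is 12 ≥ 11, so +4): 12 + 4 = 16.
A6 applies: 16 + 3 = 19.
Final offense level: 19.
Criminal history: 0 prior points → Category 1 (0-2).
Level 19 falls in the 19 band.
Grid: Level 19 × Category 1 = 25-34 months.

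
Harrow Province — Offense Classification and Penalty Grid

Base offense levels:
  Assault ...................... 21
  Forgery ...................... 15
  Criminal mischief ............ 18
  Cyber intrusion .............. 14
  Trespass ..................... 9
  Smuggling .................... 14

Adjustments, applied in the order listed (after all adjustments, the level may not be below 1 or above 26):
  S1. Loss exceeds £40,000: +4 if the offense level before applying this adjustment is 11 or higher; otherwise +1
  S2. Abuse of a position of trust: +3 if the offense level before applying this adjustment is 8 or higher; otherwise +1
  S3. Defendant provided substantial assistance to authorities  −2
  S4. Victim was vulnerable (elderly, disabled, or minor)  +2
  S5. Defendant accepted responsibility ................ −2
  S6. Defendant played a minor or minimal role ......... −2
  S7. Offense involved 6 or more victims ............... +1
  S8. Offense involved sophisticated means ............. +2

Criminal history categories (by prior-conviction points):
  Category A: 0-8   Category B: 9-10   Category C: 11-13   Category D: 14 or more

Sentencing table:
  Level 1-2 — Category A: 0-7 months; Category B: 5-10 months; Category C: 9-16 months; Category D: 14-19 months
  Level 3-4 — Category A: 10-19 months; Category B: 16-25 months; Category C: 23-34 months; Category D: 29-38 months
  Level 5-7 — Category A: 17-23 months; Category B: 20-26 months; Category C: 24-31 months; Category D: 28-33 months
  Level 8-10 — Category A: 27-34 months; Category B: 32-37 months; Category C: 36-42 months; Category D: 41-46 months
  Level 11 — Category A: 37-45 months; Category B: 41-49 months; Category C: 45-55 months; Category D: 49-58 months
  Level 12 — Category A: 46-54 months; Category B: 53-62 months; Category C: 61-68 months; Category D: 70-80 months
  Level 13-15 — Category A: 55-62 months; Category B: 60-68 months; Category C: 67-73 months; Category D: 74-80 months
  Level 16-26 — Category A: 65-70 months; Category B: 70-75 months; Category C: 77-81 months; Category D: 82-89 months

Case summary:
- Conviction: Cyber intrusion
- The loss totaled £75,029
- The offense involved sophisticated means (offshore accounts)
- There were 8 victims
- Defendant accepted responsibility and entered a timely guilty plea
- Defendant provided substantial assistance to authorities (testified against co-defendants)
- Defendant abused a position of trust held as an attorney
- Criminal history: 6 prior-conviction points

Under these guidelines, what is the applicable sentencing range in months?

65-70 months

Base offense level for cyber intrusion: 14.
S1 applies (level before this adjustment is 14 ≥ 11, so +4): 14 + 4 = 18.
S2 applies (level before this adjustment is 18 ≥ 8, so +3): 18 + 3 = 21.
S3 applies: 21 − 2 = 19.
S4 does not apply.
S5 applies: 19 − 2 = 17.
S6 does not apply.
S7 applies: 17 + 1 = 18.
S8 applies: 18 + 2 = 20.
Final offense level: 20.
Criminal history: 6 prior points → Category A (0-8).
Level 20 falls in the 16-26 band.
Grid: Level 16-26 × Category A = 65-70 months.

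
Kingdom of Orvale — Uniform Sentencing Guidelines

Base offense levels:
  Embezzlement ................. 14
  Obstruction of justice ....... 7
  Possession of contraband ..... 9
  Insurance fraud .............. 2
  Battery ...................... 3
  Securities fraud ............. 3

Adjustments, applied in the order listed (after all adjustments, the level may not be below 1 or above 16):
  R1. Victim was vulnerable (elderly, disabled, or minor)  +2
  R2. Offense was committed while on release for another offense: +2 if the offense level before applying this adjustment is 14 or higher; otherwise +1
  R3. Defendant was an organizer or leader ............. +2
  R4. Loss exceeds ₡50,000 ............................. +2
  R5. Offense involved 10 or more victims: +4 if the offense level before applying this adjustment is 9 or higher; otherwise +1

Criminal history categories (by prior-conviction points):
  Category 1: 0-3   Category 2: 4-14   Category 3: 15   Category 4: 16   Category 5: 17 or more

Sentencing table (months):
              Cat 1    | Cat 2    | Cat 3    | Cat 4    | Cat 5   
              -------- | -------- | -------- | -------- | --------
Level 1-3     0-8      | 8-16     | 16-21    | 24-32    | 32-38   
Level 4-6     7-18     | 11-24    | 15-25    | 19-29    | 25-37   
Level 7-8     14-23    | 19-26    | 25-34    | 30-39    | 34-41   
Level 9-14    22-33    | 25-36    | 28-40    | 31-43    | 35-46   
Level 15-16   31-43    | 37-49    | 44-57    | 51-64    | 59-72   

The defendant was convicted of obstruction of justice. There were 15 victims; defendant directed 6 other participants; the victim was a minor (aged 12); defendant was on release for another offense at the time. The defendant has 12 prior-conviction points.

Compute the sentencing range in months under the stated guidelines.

37-49 months

Base offense level for obstruction of justice: 7.
R1 applies: 7 + 2 = 9.
R2 applies (level before this adjustment is 9 < 14, so +1): 9 + 1 = 10.
R3 applies: 10 + 2 = 12.
R4 does not apply.
R5 applies (level before this adjustment is 12 ≥ 9, so +4): 12 + 4 = 16.
Final offense level: 16.
Criminal history: 12 prior points → Category 2 (4-14).
Level 16 falls in the 15-16 band.
Grid: Level 15-16 × Category 2 = 37-49 months.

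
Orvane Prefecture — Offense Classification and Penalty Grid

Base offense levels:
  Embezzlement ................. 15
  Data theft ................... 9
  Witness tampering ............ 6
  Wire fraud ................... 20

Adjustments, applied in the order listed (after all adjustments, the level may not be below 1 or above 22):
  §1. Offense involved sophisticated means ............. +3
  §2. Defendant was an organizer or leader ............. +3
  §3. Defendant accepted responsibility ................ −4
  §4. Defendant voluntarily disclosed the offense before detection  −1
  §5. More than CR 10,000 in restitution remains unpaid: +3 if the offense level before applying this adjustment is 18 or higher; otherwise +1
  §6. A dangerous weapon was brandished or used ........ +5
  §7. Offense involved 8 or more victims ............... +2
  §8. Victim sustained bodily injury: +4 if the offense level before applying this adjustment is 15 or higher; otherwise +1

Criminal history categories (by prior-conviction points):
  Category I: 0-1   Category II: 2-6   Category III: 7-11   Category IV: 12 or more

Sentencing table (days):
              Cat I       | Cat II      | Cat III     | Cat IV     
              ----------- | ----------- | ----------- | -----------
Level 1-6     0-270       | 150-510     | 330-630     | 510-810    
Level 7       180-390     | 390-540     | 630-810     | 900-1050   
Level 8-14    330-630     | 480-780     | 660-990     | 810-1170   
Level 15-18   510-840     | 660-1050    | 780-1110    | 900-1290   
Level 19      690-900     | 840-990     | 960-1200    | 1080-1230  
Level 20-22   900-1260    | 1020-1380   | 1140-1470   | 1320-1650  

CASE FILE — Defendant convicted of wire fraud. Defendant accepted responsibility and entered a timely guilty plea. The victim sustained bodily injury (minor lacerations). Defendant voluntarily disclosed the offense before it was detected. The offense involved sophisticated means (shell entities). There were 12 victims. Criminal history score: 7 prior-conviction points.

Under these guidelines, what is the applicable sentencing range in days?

Base offense level for wire fraud: 20.
§1 applies: 20 + 3 = 23.
§2 does not apply.
§3 applies: 23 − 4 = 19.
§4 applies: 19 − 1 = 18.
§5 does not apply.
§7 applies: 18 + 2 = 20.
§8 applies (level before this adjustment is 20 ≥ 15, so +4): 20 + 4 = 24.
Level 24 exceeds the maximum of 22; capped at 22.
Final offense level: 22.
Criminal history: 7 prior points → Category III (7-11).
Level 22 falls in the 20-22 band.
Grid: Level 20-22 × Category III = 1140-1470 days.

1140-1470 days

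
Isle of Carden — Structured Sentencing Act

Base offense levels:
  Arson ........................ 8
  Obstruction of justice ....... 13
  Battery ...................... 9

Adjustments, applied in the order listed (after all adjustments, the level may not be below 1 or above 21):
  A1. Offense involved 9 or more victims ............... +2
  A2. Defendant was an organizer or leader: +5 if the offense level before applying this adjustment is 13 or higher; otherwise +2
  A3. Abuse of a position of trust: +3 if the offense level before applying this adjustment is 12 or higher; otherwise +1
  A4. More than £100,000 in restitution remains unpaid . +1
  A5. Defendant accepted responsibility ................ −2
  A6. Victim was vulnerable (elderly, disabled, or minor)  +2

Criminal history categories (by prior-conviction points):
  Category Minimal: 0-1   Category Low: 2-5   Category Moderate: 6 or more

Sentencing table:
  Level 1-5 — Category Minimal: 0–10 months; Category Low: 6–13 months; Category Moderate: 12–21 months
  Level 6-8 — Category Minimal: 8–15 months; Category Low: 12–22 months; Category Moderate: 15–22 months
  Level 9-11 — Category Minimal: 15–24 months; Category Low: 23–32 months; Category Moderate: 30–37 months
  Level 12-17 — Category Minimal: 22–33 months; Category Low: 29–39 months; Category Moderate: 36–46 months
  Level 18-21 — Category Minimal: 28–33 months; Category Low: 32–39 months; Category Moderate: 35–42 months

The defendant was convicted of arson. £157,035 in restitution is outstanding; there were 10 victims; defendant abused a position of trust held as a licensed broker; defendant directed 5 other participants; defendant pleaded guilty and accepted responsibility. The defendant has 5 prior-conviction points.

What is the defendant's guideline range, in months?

Base offense level for arson: 8.
A1 applies: 8 + 2 = 10.
A2 applies (level before this adjustment is 10 < 13, so +2): 10 + 2 = 12.
A3 applies (level before this adjustment is 12 ≥ 12, so +3): 12 + 3 = 15.
A4 applies: 15 + 1 = 16.
A5 applies: 16 − 2 = 14.
A6 does not apply.
Final offense level: 14.
Criminal history: 5 prior points → Category Low (2-5).
Level 14 falls in the 12-17 band.
Grid: Level 12-17 × Category Low = 29-39 months.

29-39 months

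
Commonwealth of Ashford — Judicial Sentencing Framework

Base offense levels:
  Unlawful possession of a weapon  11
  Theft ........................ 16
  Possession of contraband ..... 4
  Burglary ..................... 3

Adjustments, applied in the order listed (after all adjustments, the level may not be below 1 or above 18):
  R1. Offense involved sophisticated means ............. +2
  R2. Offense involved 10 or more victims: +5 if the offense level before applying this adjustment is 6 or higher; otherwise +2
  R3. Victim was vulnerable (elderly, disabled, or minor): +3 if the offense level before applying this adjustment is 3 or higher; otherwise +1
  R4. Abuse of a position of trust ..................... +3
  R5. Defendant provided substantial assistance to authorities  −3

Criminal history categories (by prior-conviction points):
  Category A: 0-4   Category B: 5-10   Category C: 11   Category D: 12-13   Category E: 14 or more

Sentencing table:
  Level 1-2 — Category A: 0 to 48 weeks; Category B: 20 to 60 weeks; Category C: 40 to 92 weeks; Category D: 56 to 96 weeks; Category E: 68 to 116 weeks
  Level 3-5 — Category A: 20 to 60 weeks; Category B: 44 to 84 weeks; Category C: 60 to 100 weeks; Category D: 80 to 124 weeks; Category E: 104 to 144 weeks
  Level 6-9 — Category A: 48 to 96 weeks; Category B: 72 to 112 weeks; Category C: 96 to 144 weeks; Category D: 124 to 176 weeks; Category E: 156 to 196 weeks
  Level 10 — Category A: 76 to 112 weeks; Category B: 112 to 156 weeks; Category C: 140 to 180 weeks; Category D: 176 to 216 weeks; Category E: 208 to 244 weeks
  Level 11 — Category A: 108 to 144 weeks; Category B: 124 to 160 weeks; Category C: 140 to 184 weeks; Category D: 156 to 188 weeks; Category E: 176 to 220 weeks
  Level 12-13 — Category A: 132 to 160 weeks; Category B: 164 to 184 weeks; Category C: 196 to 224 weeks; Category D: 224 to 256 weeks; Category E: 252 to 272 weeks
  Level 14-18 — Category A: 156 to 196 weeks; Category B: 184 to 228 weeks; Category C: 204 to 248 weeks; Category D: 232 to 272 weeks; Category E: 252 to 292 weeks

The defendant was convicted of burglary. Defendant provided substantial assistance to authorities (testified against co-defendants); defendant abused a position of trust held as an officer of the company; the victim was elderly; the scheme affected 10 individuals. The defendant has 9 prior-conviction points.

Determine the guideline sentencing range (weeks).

72-112 weeks

Base offense level for burglary: 3.
R1 does not apply.
R2 applies (level before this adjustment is 3 < 6, so +2): 3 + 2 = 5.
R3 applies (level before this adjustment is 5 ≥ 3, so +3): 5 + 3 = 8.
R4 applies: 8 + 3 = 11.
R5 applies: 11 − 3 = 8.
Final offense level: 8.
Criminal history: 9 prior points → Category B (5-10).
Level 8 falls in the 6-9 band.
Grid: Level 6-9 × Category B = 72-112 weeks.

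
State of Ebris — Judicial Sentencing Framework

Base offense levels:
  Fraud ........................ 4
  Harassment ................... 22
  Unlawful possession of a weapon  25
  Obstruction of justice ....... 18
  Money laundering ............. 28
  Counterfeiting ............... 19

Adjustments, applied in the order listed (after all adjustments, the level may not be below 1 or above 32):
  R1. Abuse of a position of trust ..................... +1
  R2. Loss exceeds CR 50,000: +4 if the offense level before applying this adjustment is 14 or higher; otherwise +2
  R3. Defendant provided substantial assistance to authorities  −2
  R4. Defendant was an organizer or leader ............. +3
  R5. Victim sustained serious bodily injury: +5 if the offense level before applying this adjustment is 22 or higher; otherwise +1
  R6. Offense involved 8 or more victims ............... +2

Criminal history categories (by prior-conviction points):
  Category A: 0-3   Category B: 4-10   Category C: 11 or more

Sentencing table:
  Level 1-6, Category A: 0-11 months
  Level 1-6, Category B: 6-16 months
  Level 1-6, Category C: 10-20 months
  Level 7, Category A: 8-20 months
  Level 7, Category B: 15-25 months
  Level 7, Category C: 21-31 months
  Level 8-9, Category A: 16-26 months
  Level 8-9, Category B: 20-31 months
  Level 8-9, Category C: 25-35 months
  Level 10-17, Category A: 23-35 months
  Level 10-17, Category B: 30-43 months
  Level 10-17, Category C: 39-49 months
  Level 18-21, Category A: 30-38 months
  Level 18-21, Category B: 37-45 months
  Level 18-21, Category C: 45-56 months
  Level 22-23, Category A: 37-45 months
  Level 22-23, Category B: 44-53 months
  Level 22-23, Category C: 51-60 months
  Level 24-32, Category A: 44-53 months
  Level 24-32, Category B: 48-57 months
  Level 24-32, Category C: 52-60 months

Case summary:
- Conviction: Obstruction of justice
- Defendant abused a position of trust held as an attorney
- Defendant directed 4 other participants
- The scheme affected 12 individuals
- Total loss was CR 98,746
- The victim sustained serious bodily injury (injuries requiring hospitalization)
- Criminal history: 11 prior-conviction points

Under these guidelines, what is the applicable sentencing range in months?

Base offense level for obstruction of justice: 18.
R1 applies: 18 + 1 = 19.
R2 applies (level before this adjustment is 19 ≥ 14, so +4): 19 + 4 = 23.
R4 applies: 23 + 3 = 26.
R5 applies (level before this adjustment is 26 ≥ 22, so +5): 26 + 5 = 31.
R6 applies: 31 + 2 = 33.
Level 33 exceeds the maximum of 32; capped at 32.
Final offense level: 32.
Criminal history: 11 prior points → Category C (11+).
Level 32 falls in the 24-32 band.
Grid: Level 24-32 × Category C = 52-60 months.

52-60 months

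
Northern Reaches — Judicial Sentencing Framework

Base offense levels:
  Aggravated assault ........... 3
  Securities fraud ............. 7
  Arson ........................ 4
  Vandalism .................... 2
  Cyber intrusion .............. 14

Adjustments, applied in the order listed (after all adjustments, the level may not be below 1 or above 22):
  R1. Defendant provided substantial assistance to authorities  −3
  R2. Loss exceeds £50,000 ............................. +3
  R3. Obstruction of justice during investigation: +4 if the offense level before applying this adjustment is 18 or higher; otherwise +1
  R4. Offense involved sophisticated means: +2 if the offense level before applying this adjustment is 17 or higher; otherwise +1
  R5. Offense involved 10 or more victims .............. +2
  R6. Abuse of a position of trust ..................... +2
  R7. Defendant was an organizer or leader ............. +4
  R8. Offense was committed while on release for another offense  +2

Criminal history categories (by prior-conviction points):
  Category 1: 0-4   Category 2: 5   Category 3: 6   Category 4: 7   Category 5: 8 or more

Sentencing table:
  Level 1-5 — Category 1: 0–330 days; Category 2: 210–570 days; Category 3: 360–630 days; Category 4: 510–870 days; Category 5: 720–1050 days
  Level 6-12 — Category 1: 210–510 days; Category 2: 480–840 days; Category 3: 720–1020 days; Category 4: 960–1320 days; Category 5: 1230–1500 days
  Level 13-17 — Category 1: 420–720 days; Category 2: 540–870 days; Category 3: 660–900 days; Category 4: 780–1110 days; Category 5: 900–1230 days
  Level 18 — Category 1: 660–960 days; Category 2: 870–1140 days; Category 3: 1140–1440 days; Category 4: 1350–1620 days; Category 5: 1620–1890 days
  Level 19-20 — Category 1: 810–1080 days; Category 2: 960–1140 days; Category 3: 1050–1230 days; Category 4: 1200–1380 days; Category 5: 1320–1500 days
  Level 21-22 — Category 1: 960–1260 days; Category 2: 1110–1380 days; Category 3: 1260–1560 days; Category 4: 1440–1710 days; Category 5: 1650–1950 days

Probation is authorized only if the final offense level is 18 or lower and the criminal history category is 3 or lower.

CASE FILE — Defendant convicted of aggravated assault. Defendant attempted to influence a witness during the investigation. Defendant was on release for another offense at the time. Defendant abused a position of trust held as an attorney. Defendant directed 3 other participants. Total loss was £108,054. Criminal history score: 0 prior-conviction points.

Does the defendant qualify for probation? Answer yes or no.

Yes

Base offense level for aggravated assault: 3.
R1 does not apply.
R2 applies: 3 + 3 = 6.
R3 applies (level before this adjustment is 6 < 18, so +1): 6 + 1 = 7.
R6 applies: 7 + 2 = 9.
R7 applies: 9 + 4 = 13.
R8 applies: 13 + 2 = 15.
Final offense level: 15.
Criminal history: 0 prior points → Category 1 (0-4).
Level 15 falls in the 13-17 band.
Grid: Level 13-17 × Category 1 = 420-720 days.
Probation check: level 15 ≤ 18 and category 1 ≤ 3 → eligible.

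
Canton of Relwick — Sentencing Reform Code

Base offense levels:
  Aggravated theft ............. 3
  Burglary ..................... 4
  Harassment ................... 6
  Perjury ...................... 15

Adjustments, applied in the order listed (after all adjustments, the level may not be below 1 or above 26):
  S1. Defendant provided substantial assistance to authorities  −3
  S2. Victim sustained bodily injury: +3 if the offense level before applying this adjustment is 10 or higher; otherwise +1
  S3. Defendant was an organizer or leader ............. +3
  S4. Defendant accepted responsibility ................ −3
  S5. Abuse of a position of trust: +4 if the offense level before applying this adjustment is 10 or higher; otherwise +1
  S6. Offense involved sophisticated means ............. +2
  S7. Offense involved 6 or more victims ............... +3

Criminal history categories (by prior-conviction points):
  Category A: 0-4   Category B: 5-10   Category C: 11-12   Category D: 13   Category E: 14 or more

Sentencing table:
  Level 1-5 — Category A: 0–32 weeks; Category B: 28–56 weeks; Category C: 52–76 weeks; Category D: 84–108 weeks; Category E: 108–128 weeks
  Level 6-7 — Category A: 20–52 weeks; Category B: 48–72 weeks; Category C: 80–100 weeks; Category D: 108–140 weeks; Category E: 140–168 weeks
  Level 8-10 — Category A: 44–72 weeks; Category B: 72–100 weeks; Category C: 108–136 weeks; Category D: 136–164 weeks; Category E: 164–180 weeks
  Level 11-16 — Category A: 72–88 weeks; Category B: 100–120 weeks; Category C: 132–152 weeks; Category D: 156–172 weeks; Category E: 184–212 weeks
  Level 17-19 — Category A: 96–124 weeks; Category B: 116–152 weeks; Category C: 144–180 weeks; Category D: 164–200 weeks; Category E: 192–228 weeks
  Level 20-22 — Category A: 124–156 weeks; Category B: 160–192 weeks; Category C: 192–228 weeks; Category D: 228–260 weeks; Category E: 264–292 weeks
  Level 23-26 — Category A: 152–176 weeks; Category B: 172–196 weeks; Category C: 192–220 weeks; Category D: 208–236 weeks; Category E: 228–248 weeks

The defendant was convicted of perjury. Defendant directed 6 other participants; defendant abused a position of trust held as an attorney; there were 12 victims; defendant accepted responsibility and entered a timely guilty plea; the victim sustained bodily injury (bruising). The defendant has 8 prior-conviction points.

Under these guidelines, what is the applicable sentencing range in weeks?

172-196 weeks

Base offense level for perjury: 15.
S1 does not apply.
S2 applies (level before this adjustment is 15 ≥ 10, so +3): 15 + 3 = 18.
S3 applies: 18 + 3 = 21.
S4 applies: 21 − 3 = 18.
S5 applies (level before this adjustment is 18 ≥ 10, so +4): 18 + 4 = 22.
S6 does not apply.
S7 applies: 22 + 3 = 25.
Final offense level: 25.
Criminal history: 8 prior points → Category B (5-10).
Level 25 falls in the 23-26 band.
Grid: Level 23-26 × Category B = 172-196 weeks.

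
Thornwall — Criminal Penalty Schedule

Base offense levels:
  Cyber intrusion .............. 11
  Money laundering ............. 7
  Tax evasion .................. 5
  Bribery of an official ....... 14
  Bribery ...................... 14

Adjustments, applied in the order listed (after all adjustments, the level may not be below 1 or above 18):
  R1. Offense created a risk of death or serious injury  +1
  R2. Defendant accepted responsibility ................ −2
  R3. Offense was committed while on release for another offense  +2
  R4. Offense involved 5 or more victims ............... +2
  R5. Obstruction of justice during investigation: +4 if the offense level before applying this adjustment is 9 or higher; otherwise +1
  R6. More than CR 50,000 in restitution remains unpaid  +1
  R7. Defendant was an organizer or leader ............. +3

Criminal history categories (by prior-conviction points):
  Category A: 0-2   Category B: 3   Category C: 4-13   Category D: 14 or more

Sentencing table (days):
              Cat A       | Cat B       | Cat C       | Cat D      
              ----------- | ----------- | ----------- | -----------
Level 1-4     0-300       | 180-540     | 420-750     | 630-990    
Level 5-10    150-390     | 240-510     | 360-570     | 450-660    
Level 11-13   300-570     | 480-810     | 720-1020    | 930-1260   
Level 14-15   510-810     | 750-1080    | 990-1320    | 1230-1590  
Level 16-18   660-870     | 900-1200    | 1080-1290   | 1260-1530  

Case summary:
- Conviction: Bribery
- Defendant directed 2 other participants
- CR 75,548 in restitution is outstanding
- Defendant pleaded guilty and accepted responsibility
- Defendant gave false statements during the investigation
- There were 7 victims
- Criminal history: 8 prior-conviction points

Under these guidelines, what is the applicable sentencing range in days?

Base offense level for bribery: 14.
R2 applies: 14 − 2 = 12.
R3 does not apply.
R4 applies: 12 + 2 = 14.
R5 applies (level before this adjustment is 14 ≥ 9, so +4): 14 + 4 = 18.
R6 applies: 18 + 1 = 19.
R7 applies: 19 + 3 = 22.
Level 22 exceeds the maximum of 18; capped at 18.
Final offense level: 18.
Criminal history: 8 prior points → Category C (4-13).
Level 18 falls in the 16-18 band.
Grid: Level 16-18 × Category C = 1080-1290 days.

1080-1290 days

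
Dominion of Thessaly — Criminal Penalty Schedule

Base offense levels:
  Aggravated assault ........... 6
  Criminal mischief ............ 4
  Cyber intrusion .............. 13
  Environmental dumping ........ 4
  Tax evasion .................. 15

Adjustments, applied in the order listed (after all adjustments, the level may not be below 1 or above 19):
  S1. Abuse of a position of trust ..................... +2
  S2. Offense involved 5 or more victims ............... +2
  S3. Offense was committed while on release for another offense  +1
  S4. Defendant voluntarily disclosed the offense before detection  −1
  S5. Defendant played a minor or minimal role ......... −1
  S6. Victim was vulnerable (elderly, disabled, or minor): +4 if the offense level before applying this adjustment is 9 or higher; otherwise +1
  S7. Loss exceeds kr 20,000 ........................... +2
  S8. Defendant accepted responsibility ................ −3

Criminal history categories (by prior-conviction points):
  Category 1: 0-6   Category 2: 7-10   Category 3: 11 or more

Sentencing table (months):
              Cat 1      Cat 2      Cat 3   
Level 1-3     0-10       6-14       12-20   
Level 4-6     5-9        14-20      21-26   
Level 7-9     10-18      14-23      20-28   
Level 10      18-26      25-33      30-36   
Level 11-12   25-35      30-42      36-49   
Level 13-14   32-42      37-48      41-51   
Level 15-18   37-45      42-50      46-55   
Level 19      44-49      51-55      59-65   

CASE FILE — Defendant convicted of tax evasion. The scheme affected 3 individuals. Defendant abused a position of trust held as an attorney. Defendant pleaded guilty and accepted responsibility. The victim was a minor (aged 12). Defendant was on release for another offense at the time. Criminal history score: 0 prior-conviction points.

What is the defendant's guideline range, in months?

Base offense level for tax evasion: 15.
S1 applies: 15 + 2 = 17.
S3 applies: 17 + 1 = 18.
S4 does not apply.
S5 does not apply.
S6 applies (level before this adjustment is 18 ≥ 9, so +4): 18 + 4 = 22.
S7 does not apply.
S8 applies: 22 − 3 = 19.
Final offense level: 19.
Criminal history: 0 prior points → Category 1 (0-6).
Level 19 falls in the 19 band.
Grid: Level 19 × Category 1 = 44-49 months.

44-49 months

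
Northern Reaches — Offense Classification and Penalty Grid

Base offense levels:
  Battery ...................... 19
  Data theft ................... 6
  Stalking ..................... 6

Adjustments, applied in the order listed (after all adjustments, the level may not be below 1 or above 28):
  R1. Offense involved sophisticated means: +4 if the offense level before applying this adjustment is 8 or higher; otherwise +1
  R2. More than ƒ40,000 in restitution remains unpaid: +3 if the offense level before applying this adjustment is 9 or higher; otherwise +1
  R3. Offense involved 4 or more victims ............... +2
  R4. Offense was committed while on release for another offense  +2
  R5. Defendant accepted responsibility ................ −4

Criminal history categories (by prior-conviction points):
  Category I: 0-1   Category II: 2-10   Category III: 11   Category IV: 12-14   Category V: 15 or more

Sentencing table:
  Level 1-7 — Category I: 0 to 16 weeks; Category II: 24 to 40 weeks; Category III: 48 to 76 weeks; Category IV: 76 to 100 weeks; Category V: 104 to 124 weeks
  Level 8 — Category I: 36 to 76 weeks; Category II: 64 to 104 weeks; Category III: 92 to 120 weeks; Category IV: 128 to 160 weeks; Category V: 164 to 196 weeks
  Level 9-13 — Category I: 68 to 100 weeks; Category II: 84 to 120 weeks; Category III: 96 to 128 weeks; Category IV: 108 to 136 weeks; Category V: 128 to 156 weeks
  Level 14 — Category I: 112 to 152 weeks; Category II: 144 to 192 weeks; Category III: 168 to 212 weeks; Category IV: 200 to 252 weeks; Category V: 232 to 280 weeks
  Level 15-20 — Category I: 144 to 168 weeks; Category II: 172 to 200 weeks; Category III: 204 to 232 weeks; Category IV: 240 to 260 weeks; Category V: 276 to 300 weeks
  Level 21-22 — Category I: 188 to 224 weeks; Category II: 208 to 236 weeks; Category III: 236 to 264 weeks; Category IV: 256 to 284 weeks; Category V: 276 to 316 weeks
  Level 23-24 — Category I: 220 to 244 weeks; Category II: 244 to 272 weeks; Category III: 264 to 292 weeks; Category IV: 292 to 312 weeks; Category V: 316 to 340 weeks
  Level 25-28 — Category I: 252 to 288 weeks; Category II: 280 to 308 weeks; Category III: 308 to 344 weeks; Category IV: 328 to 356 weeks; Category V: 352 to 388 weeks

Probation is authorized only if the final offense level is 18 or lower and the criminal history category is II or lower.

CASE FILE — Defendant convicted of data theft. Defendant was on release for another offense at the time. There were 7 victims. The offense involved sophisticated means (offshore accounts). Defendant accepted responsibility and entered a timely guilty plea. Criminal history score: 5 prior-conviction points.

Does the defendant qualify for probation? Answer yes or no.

Base offense level for data theft: 6.
R1 applies (level before this adjustment is 6 < 8, so +1): 6 + 1 = 7.
R2 does not apply.
R3 applies: 7 + 2 = 9.
R4 applies: 9 + 2 = 11.
R5 applies: 11 − 4 = 7.
Final offense level: 7.
Criminal history: 5 prior points → Category II (2-10).
Level 7 falls in the 1-7 band.
Grid: Level 1-7 × Category II = 24-40 weeks.
Probation check: level 7 ≤ 18 and category II ≤ II → eligible.

Yes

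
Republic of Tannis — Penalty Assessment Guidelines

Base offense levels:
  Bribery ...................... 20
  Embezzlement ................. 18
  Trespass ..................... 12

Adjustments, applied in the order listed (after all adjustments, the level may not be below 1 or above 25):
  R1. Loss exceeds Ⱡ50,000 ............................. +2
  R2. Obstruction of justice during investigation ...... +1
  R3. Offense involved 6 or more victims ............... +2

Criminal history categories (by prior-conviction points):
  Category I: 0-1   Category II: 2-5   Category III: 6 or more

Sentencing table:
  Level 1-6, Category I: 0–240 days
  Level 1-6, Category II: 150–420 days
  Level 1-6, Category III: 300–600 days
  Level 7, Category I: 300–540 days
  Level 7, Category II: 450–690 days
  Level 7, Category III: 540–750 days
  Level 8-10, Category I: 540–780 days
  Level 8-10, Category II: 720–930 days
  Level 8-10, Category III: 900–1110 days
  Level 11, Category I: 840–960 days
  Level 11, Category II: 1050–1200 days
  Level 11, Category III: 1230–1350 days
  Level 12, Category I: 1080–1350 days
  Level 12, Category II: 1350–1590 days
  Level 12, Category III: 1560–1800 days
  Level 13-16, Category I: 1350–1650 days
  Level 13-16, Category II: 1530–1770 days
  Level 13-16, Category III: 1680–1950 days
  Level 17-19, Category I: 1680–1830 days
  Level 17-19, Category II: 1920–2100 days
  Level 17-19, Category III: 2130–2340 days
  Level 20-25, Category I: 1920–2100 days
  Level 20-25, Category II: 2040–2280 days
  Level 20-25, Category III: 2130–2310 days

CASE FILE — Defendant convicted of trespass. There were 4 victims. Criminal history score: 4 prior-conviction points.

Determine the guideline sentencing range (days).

1350-1590 days

Base offense level for trespass: 12.
Final offense level: 12.
Criminal history: 4 prior points → Category II (2-5).
Level 12 falls in the 12 band.
Grid: Level 12 × Category II = 1350-1590 days.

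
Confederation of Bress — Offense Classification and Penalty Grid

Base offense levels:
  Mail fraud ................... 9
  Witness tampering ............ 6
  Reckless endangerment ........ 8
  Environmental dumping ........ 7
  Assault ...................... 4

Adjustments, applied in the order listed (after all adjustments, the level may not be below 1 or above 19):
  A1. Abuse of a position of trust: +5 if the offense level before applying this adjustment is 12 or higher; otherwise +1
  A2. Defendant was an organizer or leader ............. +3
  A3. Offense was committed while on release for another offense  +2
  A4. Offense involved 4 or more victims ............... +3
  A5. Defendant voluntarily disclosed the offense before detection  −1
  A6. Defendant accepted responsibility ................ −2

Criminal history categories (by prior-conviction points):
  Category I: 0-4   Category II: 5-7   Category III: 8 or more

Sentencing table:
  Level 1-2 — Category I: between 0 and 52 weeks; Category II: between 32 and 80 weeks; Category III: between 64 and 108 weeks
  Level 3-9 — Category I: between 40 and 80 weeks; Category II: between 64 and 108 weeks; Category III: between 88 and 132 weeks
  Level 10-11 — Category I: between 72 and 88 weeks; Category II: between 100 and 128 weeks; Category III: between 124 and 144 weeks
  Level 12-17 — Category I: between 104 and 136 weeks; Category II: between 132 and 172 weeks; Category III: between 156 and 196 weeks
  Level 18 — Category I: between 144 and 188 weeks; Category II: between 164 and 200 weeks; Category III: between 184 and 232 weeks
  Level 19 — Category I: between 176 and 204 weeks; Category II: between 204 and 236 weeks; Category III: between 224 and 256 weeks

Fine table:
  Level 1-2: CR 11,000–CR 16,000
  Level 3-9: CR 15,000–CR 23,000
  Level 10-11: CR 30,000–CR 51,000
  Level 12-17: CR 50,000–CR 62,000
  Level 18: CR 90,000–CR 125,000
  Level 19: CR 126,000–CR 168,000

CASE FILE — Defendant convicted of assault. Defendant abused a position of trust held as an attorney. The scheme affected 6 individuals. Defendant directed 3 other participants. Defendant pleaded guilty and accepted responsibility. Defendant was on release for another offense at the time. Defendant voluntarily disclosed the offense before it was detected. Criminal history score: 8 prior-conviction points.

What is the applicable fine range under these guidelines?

CR 30,000–CR 51,000

Base offense level for assault: 4.
A1 applies (level before this adjustment is 4 < 12, so +1): 4 + 1 = 5.
A2 applies: 5 + 3 = 8.
A3 applies: 8 + 2 = 10.
A4 applies: 10 + 3 = 13.
A5 applies: 13 − 1 = 12.
A6 applies: 12 − 2 = 10.
Final offense level: 10.
Level 10 falls in the 10-11 band.
Fine table: Level 10-11 → CR 30,000–CR 51,000.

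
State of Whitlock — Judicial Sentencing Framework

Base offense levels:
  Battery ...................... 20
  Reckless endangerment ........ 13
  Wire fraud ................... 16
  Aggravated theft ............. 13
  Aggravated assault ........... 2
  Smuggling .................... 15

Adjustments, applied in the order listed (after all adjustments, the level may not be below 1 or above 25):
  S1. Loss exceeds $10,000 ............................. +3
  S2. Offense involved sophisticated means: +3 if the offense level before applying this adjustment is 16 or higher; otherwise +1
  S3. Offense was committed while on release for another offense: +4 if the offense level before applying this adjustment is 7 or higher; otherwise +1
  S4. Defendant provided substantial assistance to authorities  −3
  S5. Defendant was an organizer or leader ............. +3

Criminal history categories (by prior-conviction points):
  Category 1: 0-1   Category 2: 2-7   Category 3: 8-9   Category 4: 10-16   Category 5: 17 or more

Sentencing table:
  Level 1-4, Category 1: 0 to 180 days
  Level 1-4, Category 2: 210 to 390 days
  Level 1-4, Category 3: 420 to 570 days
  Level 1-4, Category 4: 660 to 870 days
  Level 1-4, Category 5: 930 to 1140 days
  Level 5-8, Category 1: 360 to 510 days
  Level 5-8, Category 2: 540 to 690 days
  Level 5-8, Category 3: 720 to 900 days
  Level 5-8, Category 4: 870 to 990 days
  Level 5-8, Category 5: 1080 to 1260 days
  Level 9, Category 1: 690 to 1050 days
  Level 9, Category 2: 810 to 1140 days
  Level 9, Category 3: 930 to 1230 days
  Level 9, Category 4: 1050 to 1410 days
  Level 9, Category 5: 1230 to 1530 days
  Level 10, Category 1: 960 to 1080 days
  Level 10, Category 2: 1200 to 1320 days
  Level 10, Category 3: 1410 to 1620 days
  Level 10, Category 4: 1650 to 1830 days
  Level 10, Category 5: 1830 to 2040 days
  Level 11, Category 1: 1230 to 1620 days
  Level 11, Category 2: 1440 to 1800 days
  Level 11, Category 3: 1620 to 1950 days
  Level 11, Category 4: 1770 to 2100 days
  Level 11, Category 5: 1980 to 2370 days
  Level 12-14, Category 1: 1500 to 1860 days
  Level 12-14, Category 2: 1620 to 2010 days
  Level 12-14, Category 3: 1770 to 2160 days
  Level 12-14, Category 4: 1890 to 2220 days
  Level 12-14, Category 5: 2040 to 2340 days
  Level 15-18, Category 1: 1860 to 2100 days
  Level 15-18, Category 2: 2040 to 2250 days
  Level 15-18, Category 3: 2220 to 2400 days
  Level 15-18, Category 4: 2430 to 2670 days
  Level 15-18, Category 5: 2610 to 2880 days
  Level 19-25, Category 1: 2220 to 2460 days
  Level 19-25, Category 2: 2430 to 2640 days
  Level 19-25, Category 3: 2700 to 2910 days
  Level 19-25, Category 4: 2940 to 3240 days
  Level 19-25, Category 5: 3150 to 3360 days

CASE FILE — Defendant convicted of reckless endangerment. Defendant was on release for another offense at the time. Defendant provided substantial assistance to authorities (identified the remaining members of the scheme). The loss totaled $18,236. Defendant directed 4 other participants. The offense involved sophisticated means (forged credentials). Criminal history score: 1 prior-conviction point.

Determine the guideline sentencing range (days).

2220-2460 days

Base offense level for reckless endangerment: 13.
S1 applies: 13 + 3 = 16.
S2 applies (level before this adjustment is 16 ≥ 16, so +3): 16 + 3 = 19.
S3 applies (level before this adjustment is 19 ≥ 7, so +4): 19 + 4 = 23.
S4 applies: 23 − 3 = 20.
S5 applies: 20 + 3 = 23.
Final offense level: 23.
Criminal history: 1 prior point → Category 1 (0-1).
Level 23 falls in the 19-25 band.
Grid: Level 19-25 × Category 1 = 2220-2460 days.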